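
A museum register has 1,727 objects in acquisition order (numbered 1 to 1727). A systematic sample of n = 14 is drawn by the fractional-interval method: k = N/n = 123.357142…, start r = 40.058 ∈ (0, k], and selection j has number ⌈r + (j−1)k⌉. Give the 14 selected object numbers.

41, 164, 287, 411, 534, 657, 781, 904, 1027, 1151, 1274, 1397, 1521, 1644

j=1: r + 0k = 40.058 → ⌈·⌉ = 41
j=2: r + 1k = 163.415142… → ⌈·⌉ = 164
j=3: r + 2k = 286.772285… → ⌈·⌉ = 287
j=4: r + 3k = 410.129428… → ⌈·⌉ = 411
j=5: r + 4k = 533.486571… → ⌈·⌉ = 534
j=6: r + 5k = 656.843714… → ⌈·⌉ = 657
j=7: r + 6k = 780.200857… → ⌈·⌉ = 781
j=8: r + 7k = 903.558 → ⌈·⌉ = 904
j=9: r + 8k = 1026.915142… → ⌈·⌉ = 1027
j=10: r + 9k = 1150.272285… → ⌈·⌉ = 1151
j=11: r + 10k = 1273.629428… → ⌈·⌉ = 1274
j=12: r + 11k = 1396.986571… → ⌈·⌉ = 1397
j=13: r + 12k = 1520.343714… → ⌈·⌉ = 1521
j=14: r + 13k = 1643.700857… → ⌈·⌉ = 1644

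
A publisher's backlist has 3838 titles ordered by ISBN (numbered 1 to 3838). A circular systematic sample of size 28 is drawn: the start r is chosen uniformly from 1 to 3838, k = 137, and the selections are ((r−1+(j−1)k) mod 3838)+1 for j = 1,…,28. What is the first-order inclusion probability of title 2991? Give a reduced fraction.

For each position j, as r ranges over 1…3838 the j-th selection hits every title exactly once, so title 2991 is selected for exactly 28 of the 3838 starts.
Inclusion probability = 28/3838 = 14/1919.

14/1919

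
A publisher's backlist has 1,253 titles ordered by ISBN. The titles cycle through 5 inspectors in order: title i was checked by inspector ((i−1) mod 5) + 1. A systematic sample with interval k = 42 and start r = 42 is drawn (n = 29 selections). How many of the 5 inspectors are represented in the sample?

Consecutive selections differ by k = 42, so their inspector numbers differ by 42 mod 5 = 2.
gcd(42, 5) = 1, so the sample visits 5/1 = 5 distinct residues mod 5.
Start 42 is inspector 2; the inspectors hit are 1, 2, 3, 4, 5.

5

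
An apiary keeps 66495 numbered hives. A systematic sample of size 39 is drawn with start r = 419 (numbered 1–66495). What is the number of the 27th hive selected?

k = 66495/39 = 1705
27th selection = r + (27−1)·k = 419 + 26×1705 = 419 + 44330 = 44749

44749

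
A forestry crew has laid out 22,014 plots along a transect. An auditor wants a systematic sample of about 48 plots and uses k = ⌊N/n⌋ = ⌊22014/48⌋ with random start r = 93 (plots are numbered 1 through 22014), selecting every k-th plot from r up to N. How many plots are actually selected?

48

k = ⌊22014/48⌋ = 458
Achieved size = ⌊(22014 − 93)/458⌋ + 1 = ⌊21921/458⌋ + 1 = 47 + 1 = 48
(last selection: 93 + 47×458 = 21619 ≤ 22014; next would be 22077 > 22014)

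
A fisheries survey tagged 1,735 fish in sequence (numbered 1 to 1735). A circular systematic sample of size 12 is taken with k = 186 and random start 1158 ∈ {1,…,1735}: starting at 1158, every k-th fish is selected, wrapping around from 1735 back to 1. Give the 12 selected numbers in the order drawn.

1158, 1344, 1530, 1716, 167, 353, 539, 725, 911, 1097, 1283, 1469

Selection 1: 1158
Selection 2: 1158 + 186 = 1344
Selection 3: 1344 + 186 = 1530
Selection 4: 1530 + 186 = 1716
Selection 5: 1716 + 186 = 1902 → 1902 − 1735 = 167
Selection 6: 167 + 186 = 353
Selection 7: 353 + 186 = 539
Selection 8: 539 + 186 = 725
Selection 9: 725 + 186 = 911
Selection 10: 911 + 186 = 1097
Selection 11: 1097 + 186 = 1283
Selection 12: 1283 + 186 = 1469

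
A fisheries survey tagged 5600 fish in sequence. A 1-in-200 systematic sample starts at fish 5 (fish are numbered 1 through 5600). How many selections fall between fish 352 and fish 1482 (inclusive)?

k = 200
First selection ≥ 352: 5 + ⌈(352−5)/200⌉·200 = 5 + 2×200 = 405
Last selection ≤ 1482: 5 + ⌊(1482−5)/200⌋·200 = 5 + 7×200 = 1405
Count = 7 − 2 + 1 = 6

6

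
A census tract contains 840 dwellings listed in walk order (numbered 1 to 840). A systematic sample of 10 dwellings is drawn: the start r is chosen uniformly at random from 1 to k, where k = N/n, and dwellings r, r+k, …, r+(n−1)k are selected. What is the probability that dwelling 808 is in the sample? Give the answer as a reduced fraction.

1/84

k = 840/10 = 84.
Dwelling 808 is selected iff r ≡ 808 (mod 84); exactly one such r in {1,…,84}.
Inclusion probability = 1/84.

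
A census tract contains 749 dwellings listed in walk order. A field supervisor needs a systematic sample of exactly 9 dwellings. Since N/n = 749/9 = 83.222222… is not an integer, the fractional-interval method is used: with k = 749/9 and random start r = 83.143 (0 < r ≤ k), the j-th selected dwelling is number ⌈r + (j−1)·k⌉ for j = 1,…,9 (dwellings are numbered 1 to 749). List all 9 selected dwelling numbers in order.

84, 167, 250, 333, 417, 500, 583, 666, 749

j=1: r + 0k = 83.143 → ⌈·⌉ = 84
j=2: r + 1k = 166.365222… → ⌈·⌉ = 167
j=3: r + 2k = 249.587444… → ⌈·⌉ = 250
j=4: r + 3k = 332.809666… → ⌈·⌉ = 333
j=5: r + 4k = 416.031888… → ⌈·⌉ = 417
j=6: r + 5k = 499.254111… → ⌈·⌉ = 500
j=7: r + 6k = 582.476333… → ⌈·⌉ = 583
j=8: r + 7k = 665.698555… → ⌈·⌉ = 666
j=9: r + 8k = 748.920777… → ⌈·⌉ = 749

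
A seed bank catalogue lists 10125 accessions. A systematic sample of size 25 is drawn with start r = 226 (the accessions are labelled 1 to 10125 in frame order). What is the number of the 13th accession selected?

5086

k = 10125/25 = 405
13th selection = r + (13−1)·k = 226 + 12×405 = 226 + 4860 = 5086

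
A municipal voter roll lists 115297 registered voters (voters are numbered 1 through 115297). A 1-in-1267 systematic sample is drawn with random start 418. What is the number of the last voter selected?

114448

k = 1267
91st selection = r + (91−1)·k = 418 + 90×1267 = 418 + 114030 = 114448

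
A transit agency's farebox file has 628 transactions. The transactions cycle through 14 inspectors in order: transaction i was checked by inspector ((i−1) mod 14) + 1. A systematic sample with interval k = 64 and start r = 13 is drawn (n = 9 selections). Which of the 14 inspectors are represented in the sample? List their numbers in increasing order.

Consecutive selections differ by k = 64, so their inspector numbers differ by 64 mod 14 = 8.
gcd(64, 14) = 2, so the sample visits 14/2 = 7 distinct residues mod 14.
Start 13 is inspector 13; the inspectors hit are 1, 3, 5, 7, 9, 11, 13.

1, 3, 5, 7, 9, 11, 13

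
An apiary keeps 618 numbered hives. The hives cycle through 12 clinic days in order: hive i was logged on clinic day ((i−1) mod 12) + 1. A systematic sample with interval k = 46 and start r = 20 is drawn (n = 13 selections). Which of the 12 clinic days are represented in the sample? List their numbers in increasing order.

Consecutive selections differ by k = 46, so their clinic day numbers differ by 46 mod 12 = 10.
gcd(46, 12) = 2, so the sample visits 12/2 = 6 distinct residues mod 12.
Start 20 is clinic day 8; the clinic days hit are 2, 4, 6, 8, 10, 12.

2, 4, 6, 8, 10, 12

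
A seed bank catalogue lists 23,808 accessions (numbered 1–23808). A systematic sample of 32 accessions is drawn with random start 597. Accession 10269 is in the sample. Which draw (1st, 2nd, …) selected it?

k = 23808/32 = 744
position = (10269 − 597)/744 + 1 = 9672/744 + 1 = 13 + 1 = 14

14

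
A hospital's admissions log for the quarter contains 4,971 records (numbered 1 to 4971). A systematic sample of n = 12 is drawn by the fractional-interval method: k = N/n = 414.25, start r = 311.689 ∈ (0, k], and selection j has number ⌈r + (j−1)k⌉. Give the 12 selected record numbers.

j=1: r + 0k = 311.689 → ⌈·⌉ = 312
j=2: r + 1k = 725.939 → ⌈·⌉ = 726
j=3: r + 2k = 1140.189 → ⌈·⌉ = 1141
j=4: r + 3k = 1554.439 → ⌈·⌉ = 1555
j=5: r + 4k = 1968.689 → ⌈·⌉ = 1969
j=6: r + 5k = 2382.939 → ⌈·⌉ = 2383
j=7: r + 6k = 2797.189 → ⌈·⌉ = 2798
j=8: r + 7k = 3211.439 → ⌈·⌉ = 3212
j=9: r + 8k = 3625.689 → ⌈·⌉ = 3626
j=10: r + 9k = 4039.939 → ⌈·⌉ = 4040
j=11: r + 10k = 4454.189 → ⌈·⌉ = 4455
j=12: r + 11k = 4868.439 → ⌈·⌉ = 4869

312, 726, 1141, 1555, 1969, 2383, 2798, 3212, 3626, 4040, 4455, 4869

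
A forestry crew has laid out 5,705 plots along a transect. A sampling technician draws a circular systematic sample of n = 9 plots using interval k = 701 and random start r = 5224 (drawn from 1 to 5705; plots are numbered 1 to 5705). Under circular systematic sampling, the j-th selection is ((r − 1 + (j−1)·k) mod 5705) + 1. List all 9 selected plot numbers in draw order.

5224, 220, 921, 1622, 2323, 3024, 3725, 4426, 5127

Selection 1: 5224
Selection 2: 5224 + 701 = 5925 → 5925 − 5705 = 220
Selection 3: 220 + 701 = 921
Selection 4: 921 + 701 = 1622
Selection 5: 1622 + 701 = 2323
Selection 6: 2323 + 701 = 3024
Selection 7: 3024 + 701 = 3725
Selection 8: 3725 + 701 = 4426
Selection 9: 4426 + 701 = 5127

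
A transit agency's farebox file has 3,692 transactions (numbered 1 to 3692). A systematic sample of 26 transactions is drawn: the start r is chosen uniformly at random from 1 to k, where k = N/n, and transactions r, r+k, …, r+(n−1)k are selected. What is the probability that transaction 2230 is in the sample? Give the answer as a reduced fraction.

k = 3692/26 = 142.
Transaction 2230 is selected iff r ≡ 2230 (mod 142); exactly one such r in {1,…,142}.
Inclusion probability = 1/142.

1/142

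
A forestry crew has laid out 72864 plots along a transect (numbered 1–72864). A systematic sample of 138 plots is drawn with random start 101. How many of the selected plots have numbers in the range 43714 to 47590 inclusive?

7

k = 72864/138 = 528
First selection ≥ 43714: 101 + ⌈(43714−101)/528⌉·528 = 101 + 83×528 = 43925
Last selection ≤ 47590: 101 + ⌊(47590−101)/528⌋·528 = 101 + 89×528 = 47093
Count = 89 − 83 + 1 = 7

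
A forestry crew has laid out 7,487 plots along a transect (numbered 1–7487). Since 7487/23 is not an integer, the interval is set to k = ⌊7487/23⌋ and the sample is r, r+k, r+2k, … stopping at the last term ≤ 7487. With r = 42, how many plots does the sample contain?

23

k = ⌊7487/23⌋ = 325
Achieved size = ⌊(7487 − 42)/325⌋ + 1 = ⌊7445/325⌋ + 1 = 22 + 1 = 23
(last selection: 42 + 22×325 = 7192 ≤ 7487; next would be 7517 > 7487)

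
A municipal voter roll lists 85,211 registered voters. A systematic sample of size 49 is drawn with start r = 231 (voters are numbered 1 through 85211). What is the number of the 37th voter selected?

k = 85211/49 = 1739
37th selection = r + (37−1)·k = 231 + 36×1739 = 231 + 62604 = 62835

62835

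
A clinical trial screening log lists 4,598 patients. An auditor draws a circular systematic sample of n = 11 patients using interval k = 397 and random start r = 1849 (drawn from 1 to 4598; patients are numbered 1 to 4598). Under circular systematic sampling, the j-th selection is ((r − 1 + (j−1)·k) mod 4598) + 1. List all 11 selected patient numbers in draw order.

Selection 1: 1849
Selection 2: 1849 + 397 = 2246
Selection 3: 2246 + 397 = 2643
Selection 4: 2643 + 397 = 3040
Selection 5: 3040 + 397 = 3437
Selection 6: 3437 + 397 = 3834
Selection 7: 3834 + 397 = 4231
Selection 8: 4231 + 397 = 4628 → 4628 − 4598 = 30
Selection 9: 30 + 397 = 427
Selection 10: 427 + 397 = 824
Selection 11: 824 + 397 = 1221

1849, 2246, 2643, 3040, 3437, 3834, 4231, 30, 427, 824, 1221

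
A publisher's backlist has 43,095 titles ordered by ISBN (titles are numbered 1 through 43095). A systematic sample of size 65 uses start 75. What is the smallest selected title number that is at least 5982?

k = 43095/65 = 663
Steps past start: ⌈(5982 − 75)/663⌉ = ⌈5907/663⌉ = 9
Selected title: 75 + 9×663 = 6042

6042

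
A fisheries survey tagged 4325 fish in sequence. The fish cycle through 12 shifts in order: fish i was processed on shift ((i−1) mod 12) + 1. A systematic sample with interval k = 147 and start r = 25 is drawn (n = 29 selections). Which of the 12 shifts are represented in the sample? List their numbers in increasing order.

Consecutive selections differ by k = 147, so their shift numbers differ by 147 mod 12 = 3.
gcd(147, 12) = 3, so the sample visits 12/3 = 4 distinct residues mod 12.
Start 25 is shift 1; the shifts hit are 1, 4, 7, 10.

1, 4, 7, 10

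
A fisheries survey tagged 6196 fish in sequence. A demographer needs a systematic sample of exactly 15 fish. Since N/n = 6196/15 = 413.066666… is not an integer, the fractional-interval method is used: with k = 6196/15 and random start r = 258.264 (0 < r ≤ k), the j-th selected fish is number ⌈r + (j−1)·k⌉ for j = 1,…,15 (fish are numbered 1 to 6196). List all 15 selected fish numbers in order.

259, 672, 1085, 1498, 1911, 2324, 2737, 3150, 3563, 3976, 4389, 4802, 5216, 5629, 6042

j=1: r + 0k = 258.264 → ⌈·⌉ = 259
j=2: r + 1k = 671.330666… → ⌈·⌉ = 672
j=3: r + 2k = 1084.397333… → ⌈·⌉ = 1085
j=4: r + 3k = 1497.464 → ⌈·⌉ = 1498
j=5: r + 4k = 1910.530666… → ⌈·⌉ = 1911
j=6: r + 5k = 2323.597333… → ⌈·⌉ = 2324
j=7: r + 6k = 2736.664 → ⌈·⌉ = 2737
j=8: r + 7k = 3149.730666… → ⌈·⌉ = 3150
j=9: r + 8k = 3562.797333… → ⌈·⌉ = 3563
j=10: r + 9k = 3975.864 → ⌈·⌉ = 3976
j=11: r + 10k = 4388.930666… → ⌈·⌉ = 4389
j=12: r + 11k = 4801.997333… → ⌈·⌉ = 4802
j=13: r + 12k = 5215.064 → ⌈·⌉ = 5216
j=14: r + 13k = 5628.130666… → ⌈·⌉ = 5629
j=15: r + 14k = 6041.197333… → ⌈·⌉ = 6042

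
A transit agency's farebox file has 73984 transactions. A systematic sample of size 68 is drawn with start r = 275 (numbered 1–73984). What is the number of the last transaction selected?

k = 73984/68 = 1088
68th selection = r + (68−1)·k = 275 + 67×1088 = 275 + 72896 = 73171

73171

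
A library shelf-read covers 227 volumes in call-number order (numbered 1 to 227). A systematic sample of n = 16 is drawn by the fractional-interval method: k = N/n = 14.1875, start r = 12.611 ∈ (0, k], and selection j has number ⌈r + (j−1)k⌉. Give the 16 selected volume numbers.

j=1: r + 0k = 12.611 → ⌈·⌉ = 13
j=2: r + 1k = 26.7985 → ⌈·⌉ = 27
j=3: r + 2k = 40.986 → ⌈·⌉ = 41
j=4: r + 3k = 55.1735 → ⌈·⌉ = 56
j=5: r + 4k = 69.361 → ⌈·⌉ = 70
j=6: r + 5k = 83.5485 → ⌈·⌉ = 84
j=7: r + 6k = 97.736 → ⌈·⌉ = 98
j=8: r + 7k = 111.9235 → ⌈·⌉ = 112
j=9: r + 8k = 126.111 → ⌈·⌉ = 127
j=10: r + 9k = 140.2985 → ⌈·⌉ = 141
j=11: r + 10k = 154.486 → ⌈·⌉ = 155
j=12: r + 11k = 168.6735 → ⌈·⌉ = 169
j=13: r + 12k = 182.861 → ⌈·⌉ = 183
j=14: r + 13k = 197.0485 → ⌈·⌉ = 198
j=15: r + 14k = 211.236 → ⌈·⌉ = 212
j=16: r + 15k = 225.4235 → ⌈·⌉ = 226

13, 27, 41, 56, 70, 84, 98, 112, 127, 141, 155, 169, 183, 198, 212, 226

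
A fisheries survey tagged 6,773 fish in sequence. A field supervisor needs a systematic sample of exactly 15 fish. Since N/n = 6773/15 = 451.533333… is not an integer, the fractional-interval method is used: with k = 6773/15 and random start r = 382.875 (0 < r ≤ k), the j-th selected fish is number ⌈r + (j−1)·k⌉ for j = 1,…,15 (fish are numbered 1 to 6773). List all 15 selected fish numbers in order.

j=1: r + 0k = 382.875 → ⌈·⌉ = 383
j=2: r + 1k = 834.408333… → ⌈·⌉ = 835
j=3: r + 2k = 1285.941666… → ⌈·⌉ = 1286
j=4: r + 3k = 1737.475 → ⌈·⌉ = 1738
j=5: r + 4k = 2189.008333… → ⌈·⌉ = 2190
j=6: r + 5k = 2640.541666… → ⌈·⌉ = 2641
j=7: r + 6k = 3092.075 → ⌈·⌉ = 3093
j=8: r + 7k = 3543.608333… → ⌈·⌉ = 3544
j=9: r + 8k = 3995.141666… → ⌈·⌉ = 3996
j=10: r + 9k = 4446.675 → ⌈·⌉ = 4447
j=11: r + 10k = 4898.208333… → ⌈·⌉ = 4899
j=12: r + 11k = 5349.741666… → ⌈·⌉ = 5350
j=13: r + 12k = 5801.275 → ⌈·⌉ = 5802
j=14: r + 13k = 6252.808333… → ⌈·⌉ = 6253
j=15: r + 14k = 6704.341666… → ⌈·⌉ = 6705

383, 835, 1286, 1738, 2190, 2641, 3093, 3544, 3996, 4447, 4899, 5350, 5802, 6253, 6705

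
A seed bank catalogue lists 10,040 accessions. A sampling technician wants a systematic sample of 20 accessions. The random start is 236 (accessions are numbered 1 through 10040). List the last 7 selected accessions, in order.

k = N/n = 10040/20 = 502
14th selection = 236 + 13×502 = 6762
15th: 6762 + 502 = 7264
16th: 7264 + 502 = 7766
17th: 7766 + 502 = 8268
18th: 8268 + 502 = 8770
19th: 8770 + 502 = 9272
20th: 9272 + 502 = 9774

6762, 7264, 7766, 8268, 8770, 9272, 9774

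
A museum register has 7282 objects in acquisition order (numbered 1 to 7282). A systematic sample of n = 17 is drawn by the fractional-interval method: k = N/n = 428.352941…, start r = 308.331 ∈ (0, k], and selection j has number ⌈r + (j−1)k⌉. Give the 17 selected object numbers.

j=1: r + 0k = 308.331 → ⌈·⌉ = 309
j=2: r + 1k = 736.683941… → ⌈·⌉ = 737
j=3: r + 2k = 1165.036882… → ⌈·⌉ = 1166
j=4: r + 3k = 1593.389823… → ⌈·⌉ = 1594
j=5: r + 4k = 2021.742764… → ⌈·⌉ = 2022
j=6: r + 5k = 2450.095705… → ⌈·⌉ = 2451
j=7: r + 6k = 2878.448647… → ⌈·⌉ = 2879
j=8: r + 7k = 3306.801588… → ⌈·⌉ = 3307
j=9: r + 8k = 3735.154529… → ⌈·⌉ = 3736
j=10: r + 9k = 4163.507470… → ⌈·⌉ = 4164
j=11: r + 10k = 4591.860411… → ⌈·⌉ = 4592
j=12: r + 11k = 5020.213352… → ⌈·⌉ = 5021
j=13: r + 12k = 5448.566294… → ⌈·⌉ = 5449
j=14: r + 13k = 5876.919235… → ⌈·⌉ = 5877
j=15: r + 14k = 6305.272176… → ⌈·⌉ = 6306
j=16: r + 15k = 6733.625117… → ⌈·⌉ = 6734
j=17: r + 16k = 7161.978058… → ⌈·⌉ = 7162

309, 737, 1166, 1594, 2022, 2451, 2879, 3307, 3736, 4164, 4592, 5021, 5449, 5877, 6306, 6734, 7162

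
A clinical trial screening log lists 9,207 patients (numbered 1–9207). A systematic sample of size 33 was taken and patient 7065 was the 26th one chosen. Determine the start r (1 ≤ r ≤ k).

k = 9207/33 = 279
r = 7065 − (26−1)×279 = 7065 − 6975 = 90

90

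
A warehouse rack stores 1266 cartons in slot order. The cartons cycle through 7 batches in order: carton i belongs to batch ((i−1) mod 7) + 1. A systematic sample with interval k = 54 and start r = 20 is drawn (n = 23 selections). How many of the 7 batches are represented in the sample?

Consecutive selections differ by k = 54, so their batch numbers differ by 54 mod 7 = 5.
gcd(54, 7) = 1, so the sample visits 7/1 = 7 distinct residues mod 7.
Start 20 is batch 6; the batches hit are 1, 2, 3, 4, 5, 6, 7.

7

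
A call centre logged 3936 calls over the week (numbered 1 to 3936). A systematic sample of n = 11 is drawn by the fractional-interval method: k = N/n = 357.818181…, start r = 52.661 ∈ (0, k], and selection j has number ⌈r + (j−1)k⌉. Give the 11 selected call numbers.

53, 411, 769, 1127, 1484, 1842, 2200, 2558, 2916, 3274, 3631

j=1: r + 0k = 52.661 → ⌈·⌉ = 53
j=2: r + 1k = 410.479181… → ⌈·⌉ = 411
j=3: r + 2k = 768.297363… → ⌈·⌉ = 769
j=4: r + 3k = 1126.115545… → ⌈·⌉ = 1127
j=5: r + 4k = 1483.933727… → ⌈·⌉ = 1484
j=6: r + 5k = 1841.751909… → ⌈·⌉ = 1842
j=7: r + 6k = 2199.570090… → ⌈·⌉ = 2200
j=8: r + 7k = 2557.388272… → ⌈·⌉ = 2558
j=9: r + 8k = 2915.206454… → ⌈·⌉ = 2916
j=10: r + 9k = 3273.024636… → ⌈·⌉ = 3274
j=11: r + 10k = 3630.842818… → ⌈·⌉ = 3631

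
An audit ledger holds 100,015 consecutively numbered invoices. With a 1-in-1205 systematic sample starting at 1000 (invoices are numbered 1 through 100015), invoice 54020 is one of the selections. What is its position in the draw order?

k = 1205
position = (54020 − 1000)/1205 + 1 = 53020/1205 + 1 = 44 + 1 = 45

45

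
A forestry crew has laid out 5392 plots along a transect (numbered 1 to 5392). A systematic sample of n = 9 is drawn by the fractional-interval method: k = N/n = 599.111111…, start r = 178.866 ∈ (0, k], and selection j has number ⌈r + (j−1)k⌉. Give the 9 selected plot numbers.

j=1: r + 0k = 178.866 → ⌈·⌉ = 179
j=2: r + 1k = 777.977111… → ⌈·⌉ = 778
j=3: r + 2k = 1377.088222… → ⌈·⌉ = 1378
j=4: r + 3k = 1976.199333… → ⌈·⌉ = 1977
j=5: r + 4k = 2575.310444… → ⌈·⌉ = 2576
j=6: r + 5k = 3174.421555… → ⌈·⌉ = 3175
j=7: r + 6k = 3773.532666… → ⌈·⌉ = 3774
j=8: r + 7k = 4372.643777… → ⌈·⌉ = 4373
j=9: r + 8k = 4971.754888… → ⌈·⌉ = 4972

179, 778, 1378, 1977, 2576, 3175, 3774, 4373, 4972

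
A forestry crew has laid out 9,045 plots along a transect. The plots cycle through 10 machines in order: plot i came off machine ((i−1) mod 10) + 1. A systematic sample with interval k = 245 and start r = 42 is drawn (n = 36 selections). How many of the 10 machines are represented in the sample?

Consecutive selections differ by k = 245, so their machine numbers differ by 245 mod 10 = 5.
gcd(245, 10) = 5, so the sample visits 10/5 = 2 distinct residues mod 10.
Start 42 is machine 2; the machines hit are 2, 7.

2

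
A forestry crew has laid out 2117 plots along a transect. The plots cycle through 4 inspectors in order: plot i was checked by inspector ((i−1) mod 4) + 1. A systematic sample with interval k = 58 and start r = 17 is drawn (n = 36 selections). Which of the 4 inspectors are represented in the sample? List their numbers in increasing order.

1, 3

Consecutive selections differ by k = 58, so their inspector numbers differ by 58 mod 4 = 2.
gcd(58, 4) = 2, so the sample visits 4/2 = 2 distinct residues mod 4.
Start 17 is inspector 1; the inspectors hit are 1, 3.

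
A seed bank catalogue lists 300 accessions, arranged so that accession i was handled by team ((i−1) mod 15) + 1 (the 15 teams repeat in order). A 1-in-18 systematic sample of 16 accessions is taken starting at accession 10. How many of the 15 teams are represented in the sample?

5

Consecutive selections differ by k = 18, so their team numbers differ by 18 mod 15 = 3.
gcd(18, 15) = 3, so the sample visits 15/3 = 5 distinct residues mod 15.
Start 10 is team 10; the teams hit are 1, 4, 7, 10, 13.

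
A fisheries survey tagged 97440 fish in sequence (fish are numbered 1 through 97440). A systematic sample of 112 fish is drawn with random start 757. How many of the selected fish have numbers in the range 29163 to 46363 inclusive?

20

k = 97440/112 = 870
First selection ≥ 29163: 757 + ⌈(29163−757)/870⌉·870 = 757 + 33×870 = 29467
Last selection ≤ 46363: 757 + ⌊(46363−757)/870⌋·870 = 757 + 52×870 = 45997
Count = 52 − 33 + 1 = 20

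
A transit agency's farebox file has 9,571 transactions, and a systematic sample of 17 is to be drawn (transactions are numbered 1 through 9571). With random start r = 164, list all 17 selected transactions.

164, 727, 1290, 1853, 2416, 2979, 3542, 4105, 4668, 5231, 5794, 6357, 6920, 7483, 8046, 8609, 9172

k = N/n = 9571/17 = 563
transaction 1: 164
transaction 2: 164 + 563 = 727
transaction 3: 727 + 563 = 1290
transaction 4: 1290 + 563 = 1853
transaction 5: 1853 + 563 = 2416
transaction 6: 2416 + 563 = 2979
transaction 7: 2979 + 563 = 3542
transaction 8: 3542 + 563 = 4105
transaction 9: 4105 + 563 = 4668
transaction 10: 4668 + 563 = 5231
transaction 11: 5231 + 563 = 5794
transaction 12: 5794 + 563 = 6357
transaction 13: 6357 + 563 = 6920
transaction 14: 6920 + 563 = 7483
transaction 15: 7483 + 563 = 8046
transaction 16: 8046 + 563 = 8609
transaction 17: 8609 + 563 = 9172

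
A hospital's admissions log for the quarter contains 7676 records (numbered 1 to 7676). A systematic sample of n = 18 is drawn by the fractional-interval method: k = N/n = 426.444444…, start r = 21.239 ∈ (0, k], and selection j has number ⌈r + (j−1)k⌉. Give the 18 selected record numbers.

22, 448, 875, 1301, 1728, 2154, 2580, 3007, 3433, 3860, 4286, 4713, 5139, 5566, 5992, 6418, 6845, 7271

j=1: r + 0k = 21.239 → ⌈·⌉ = 22
j=2: r + 1k = 447.683444… → ⌈·⌉ = 448
j=3: r + 2k = 874.127888… → ⌈·⌉ = 875
j=4: r + 3k = 1300.572333… → ⌈·⌉ = 1301
j=5: r + 4k = 1727.016777… → ⌈·⌉ = 1728
j=6: r + 5k = 2153.461222… → ⌈·⌉ = 2154
j=7: r + 6k = 2579.905666… → ⌈·⌉ = 2580
j=8: r + 7k = 3006.350111… → ⌈·⌉ = 3007
j=9: r + 8k = 3432.794555… → ⌈·⌉ = 3433
j=10: r + 9k = 3859.239 → ⌈·⌉ = 3860
j=11: r + 10k = 4285.683444… → ⌈·⌉ = 4286
j=12: r + 11k = 4712.127888… → ⌈·⌉ = 4713
j=13: r + 12k = 5138.572333… → ⌈·⌉ = 5139
j=14: r + 13k = 5565.016777… → ⌈·⌉ = 5566
j=15: r + 14k = 5991.461222… → ⌈·⌉ = 5992
j=16: r + 15k = 6417.905666… → ⌈·⌉ = 6418
j=17: r + 16k = 6844.350111… → ⌈·⌉ = 6845
j=18: r + 17k = 7270.794555… → ⌈·⌉ = 7271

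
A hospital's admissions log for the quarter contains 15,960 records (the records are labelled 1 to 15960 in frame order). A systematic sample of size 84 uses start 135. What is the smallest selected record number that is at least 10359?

k = 15960/84 = 190
Steps past start: ⌈(10359 − 135)/190⌉ = ⌈10224/190⌉ = 54
Selected record: 135 + 54×190 = 10395

10395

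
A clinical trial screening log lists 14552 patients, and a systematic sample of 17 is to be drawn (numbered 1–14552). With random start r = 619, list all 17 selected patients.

k = N/n = 14552/17 = 856
patient 1: 619
patient 2: 619 + 856 = 1475
patient 3: 1475 + 856 = 2331
patient 4: 2331 + 856 = 3187
patient 5: 3187 + 856 = 4043
patient 6: 4043 + 856 = 4899
patient 7: 4899 + 856 = 5755
patient 8: 5755 + 856 = 6611
patient 9: 6611 + 856 = 7467
patient 10: 7467 + 856 = 8323
patient 11: 8323 + 856 = 9179
patient 12: 9179 + 856 = 10035
patient 13: 10035 + 856 = 10891
patient 14: 10891 + 856 = 11747
patient 15: 11747 + 856 = 12603
patient 16: 12603 + 856 = 13459
patient 17: 13459 + 856 = 14315

619, 1475, 2331, 3187, 4043, 4899, 5755, 6611, 7467, 8323, 9179, 10035, 10891, 11747, 12603, 13459, 14315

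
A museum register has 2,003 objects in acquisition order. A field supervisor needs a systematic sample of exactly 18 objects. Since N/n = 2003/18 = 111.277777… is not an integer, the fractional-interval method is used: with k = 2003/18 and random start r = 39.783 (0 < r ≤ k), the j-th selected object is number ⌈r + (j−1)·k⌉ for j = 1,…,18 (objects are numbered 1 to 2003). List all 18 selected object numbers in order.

j=1: r + 0k = 39.783 → ⌈·⌉ = 40
j=2: r + 1k = 151.060777… → ⌈·⌉ = 152
j=3: r + 2k = 262.338555… → ⌈·⌉ = 263
j=4: r + 3k = 373.616333… → ⌈·⌉ = 374
j=5: r + 4k = 484.894111… → ⌈·⌉ = 485
j=6: r + 5k = 596.171888… → ⌈·⌉ = 597
j=7: r + 6k = 707.449666… → ⌈·⌉ = 708
j=8: r + 7k = 818.727444… → ⌈·⌉ = 819
j=9: r + 8k = 930.005222… → ⌈·⌉ = 931
j=10: r + 9k = 1041.283 → ⌈·⌉ = 1042
j=11: r + 10k = 1152.560777… → ⌈·⌉ = 1153
j=12: r + 11k = 1263.838555… → ⌈·⌉ = 1264
j=13: r + 12k = 1375.116333… → ⌈·⌉ = 1376
j=14: r + 13k = 1486.394111… → ⌈·⌉ = 1487
j=15: r + 14k = 1597.671888… → ⌈·⌉ = 1598
j=16: r + 15k = 1708.949666… → ⌈·⌉ = 1709
j=17: r + 16k = 1820.227444… → ⌈·⌉ = 1821
j=18: r + 17k = 1931.505222… → ⌈·⌉ = 1932

40, 152, 263, 374, 485, 597, 708, 819, 931, 1042, 1153, 1264, 1376, 1487, 1598, 1709, 1821, 1932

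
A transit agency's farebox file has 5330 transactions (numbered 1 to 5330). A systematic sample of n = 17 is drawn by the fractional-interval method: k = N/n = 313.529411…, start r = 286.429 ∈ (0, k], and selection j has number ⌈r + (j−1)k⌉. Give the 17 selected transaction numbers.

287, 600, 914, 1228, 1541, 1855, 2168, 2482, 2795, 3109, 3422, 3736, 4049, 4363, 4676, 4990, 5303

j=1: r + 0k = 286.429 → ⌈·⌉ = 287
j=2: r + 1k = 599.958411… → ⌈·⌉ = 600
j=3: r + 2k = 913.487823… → ⌈·⌉ = 914
j=4: r + 3k = 1227.017235… → ⌈·⌉ = 1228
j=5: r + 4k = 1540.546647… → ⌈·⌉ = 1541
j=6: r + 5k = 1854.076058… → ⌈·⌉ = 1855
j=7: r + 6k = 2167.605470… → ⌈·⌉ = 2168
j=8: r + 7k = 2481.134882… → ⌈·⌉ = 2482
j=9: r + 8k = 2794.664294… → ⌈·⌉ = 2795
j=10: r + 9k = 3108.193705… → ⌈·⌉ = 3109
j=11: r + 10k = 3421.723117… → ⌈·⌉ = 3422
j=12: r + 11k = 3735.252529… → ⌈·⌉ = 3736
j=13: r + 12k = 4048.781941… → ⌈·⌉ = 4049
j=14: r + 13k = 4362.311352… → ⌈·⌉ = 4363
j=15: r + 14k = 4675.840764… → ⌈·⌉ = 4676
j=16: r + 15k = 4989.370176… → ⌈·⌉ = 4990
j=17: r + 16k = 5302.899588… → ⌈·⌉ = 5303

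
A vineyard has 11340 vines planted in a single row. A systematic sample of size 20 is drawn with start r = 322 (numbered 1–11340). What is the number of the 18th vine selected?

k = 11340/20 = 567
18th selection = r + (18−1)·k = 322 + 17×567 = 322 + 9639 = 9961

9961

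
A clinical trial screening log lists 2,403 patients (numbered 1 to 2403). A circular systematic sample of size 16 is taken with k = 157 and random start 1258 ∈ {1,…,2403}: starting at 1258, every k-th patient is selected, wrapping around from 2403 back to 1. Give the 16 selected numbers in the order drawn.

1258, 1415, 1572, 1729, 1886, 2043, 2200, 2357, 111, 268, 425, 582, 739, 896, 1053, 1210

Selection 1: 1258
Selection 2: 1258 + 157 = 1415
Selection 3: 1415 + 157 = 1572
Selection 4: 1572 + 157 = 1729
Selection 5: 1729 + 157 = 1886
Selection 6: 1886 + 157 = 2043
Selection 7: 2043 + 157 = 2200
Selection 8: 2200 + 157 = 2357
Selection 9: 2357 + 157 = 2514 → 2514 − 2403 = 111
Selection 10: 111 + 157 = 268
Selection 11: 268 + 157 = 425
Selection 12: 425 + 157 = 582
Selection 13: 582 + 157 = 739
Selection 14: 739 + 157 = 896
Selection 15: 896 + 157 = 1053
Selection 16: 1053 + 157 = 1210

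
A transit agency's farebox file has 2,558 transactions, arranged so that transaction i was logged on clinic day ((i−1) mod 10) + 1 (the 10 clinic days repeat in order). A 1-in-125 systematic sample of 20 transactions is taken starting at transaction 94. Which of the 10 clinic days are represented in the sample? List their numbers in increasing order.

Consecutive selections differ by k = 125, so their clinic day numbers differ by 125 mod 10 = 5.
gcd(125, 10) = 5, so the sample visits 10/5 = 2 distinct residues mod 10.
Start 94 is clinic day 4; the clinic days hit are 4, 9.

4, 9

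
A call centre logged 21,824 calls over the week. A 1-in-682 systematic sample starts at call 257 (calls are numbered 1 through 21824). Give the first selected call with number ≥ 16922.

k = 682
Steps past start: ⌈(16922 − 257)/682⌉ = ⌈16665/682⌉ = 25
Selected call: 257 + 25×682 = 17307

17307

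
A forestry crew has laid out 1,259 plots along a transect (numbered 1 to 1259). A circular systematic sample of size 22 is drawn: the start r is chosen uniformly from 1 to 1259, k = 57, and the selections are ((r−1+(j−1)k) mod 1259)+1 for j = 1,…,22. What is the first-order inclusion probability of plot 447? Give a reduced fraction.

For each position j, as r ranges over 1…1259 the j-th selection hits every plot exactly once, so plot 447 is selected for exactly 22 of the 1259 starts.
Inclusion probability = 22/1259.

22/1259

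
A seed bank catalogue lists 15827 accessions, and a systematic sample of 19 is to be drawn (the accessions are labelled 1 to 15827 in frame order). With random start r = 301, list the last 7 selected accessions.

k = N/n = 15827/19 = 833
13th selection = 301 + 12×833 = 10297
14th: 10297 + 833 = 11130
15th: 11130 + 833 = 11963
16th: 11963 + 833 = 12796
17th: 12796 + 833 = 13629
18th: 13629 + 833 = 14462
19th: 14462 + 833 = 15295

10297, 11130, 11963, 12796, 13629, 14462, 15295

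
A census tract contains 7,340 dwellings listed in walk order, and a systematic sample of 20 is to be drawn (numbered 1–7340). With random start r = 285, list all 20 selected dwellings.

k = N/n = 7340/20 = 367
dwelling 1: 285
dwelling 2: 285 + 367 = 652
dwelling 3: 652 + 367 = 1019
dwelling 4: 1019 + 367 = 1386
dwelling 5: 1386 + 367 = 1753
dwelling 6: 1753 + 367 = 2120
dwelling 7: 2120 + 367 = 2487
dwelling 8: 2487 + 367 = 2854
dwelling 9: 2854 + 367 = 3221
dwelling 10: 3221 + 367 = 3588
dwelling 11: 3588 + 367 = 3955
dwelling 12: 3955 + 367 = 4322
dwelling 13: 4322 + 367 = 4689
dwelling 14: 4689 + 367 = 5056
dwelling 15: 5056 + 367 = 5423
dwelling 16: 5423 + 367 = 5790
dwelling 17: 5790 + 367 = 6157
dwelling 18: 6157 + 367 = 6524
dwelling 19: 6524 + 367 = 6891
dwelling 20: 6891 + 367 = 7258

285, 652, 1019, 1386, 1753, 2120, 2487, 2854, 3221, 3588, 3955, 4322, 4689, 5056, 5423, 5790, 6157, 6524, 6891, 7258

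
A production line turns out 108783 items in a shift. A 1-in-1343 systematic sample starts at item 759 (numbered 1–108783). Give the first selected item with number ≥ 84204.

85368

k = 1343
Steps past start: ⌈(84204 − 759)/1343⌉ = ⌈83445/1343⌉ = 63
Selected item: 759 + 63×1343 = 85368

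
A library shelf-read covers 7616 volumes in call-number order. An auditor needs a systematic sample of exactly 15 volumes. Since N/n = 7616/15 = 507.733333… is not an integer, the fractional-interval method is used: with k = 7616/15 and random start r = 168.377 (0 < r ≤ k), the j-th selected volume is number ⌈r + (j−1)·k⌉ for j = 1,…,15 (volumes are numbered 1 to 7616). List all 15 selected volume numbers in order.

j=1: r + 0k = 168.377 → ⌈·⌉ = 169
j=2: r + 1k = 676.110333… → ⌈·⌉ = 677
j=3: r + 2k = 1183.843666… → ⌈·⌉ = 1184
j=4: r + 3k = 1691.577 → ⌈·⌉ = 1692
j=5: r + 4k = 2199.310333… → ⌈·⌉ = 2200
j=6: r + 5k = 2707.043666… → ⌈·⌉ = 2708
j=7: r + 6k = 3214.777 → ⌈·⌉ = 3215
j=8: r + 7k = 3722.510333… → ⌈·⌉ = 3723
j=9: r + 8k = 4230.243666… → ⌈·⌉ = 4231
j=10: r + 9k = 4737.977 → ⌈·⌉ = 4738
j=11: r + 10k = 5245.710333… → ⌈·⌉ = 5246
j=12: r + 11k = 5753.443666… → ⌈·⌉ = 5754
j=13: r + 12k = 6261.177 → ⌈·⌉ = 6262
j=14: r + 13k = 6768.910333… → ⌈·⌉ = 6769
j=15: r + 14k = 7276.643666… → ⌈·⌉ = 7277

169, 677, 1184, 1692, 2200, 2708, 3215, 3723, 4231, 4738, 5246, 5754, 6262, 6769, 7277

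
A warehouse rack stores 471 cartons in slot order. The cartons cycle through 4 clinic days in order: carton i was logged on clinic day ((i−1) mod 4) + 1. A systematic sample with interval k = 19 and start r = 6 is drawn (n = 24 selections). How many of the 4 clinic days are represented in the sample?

4

Consecutive selections differ by k = 19, so their clinic day numbers differ by 19 mod 4 = 3.
gcd(19, 4) = 1, so the sample visits 4/1 = 4 distinct residues mod 4.
Start 6 is clinic day 2; the clinic days hit are 1, 2, 3, 4.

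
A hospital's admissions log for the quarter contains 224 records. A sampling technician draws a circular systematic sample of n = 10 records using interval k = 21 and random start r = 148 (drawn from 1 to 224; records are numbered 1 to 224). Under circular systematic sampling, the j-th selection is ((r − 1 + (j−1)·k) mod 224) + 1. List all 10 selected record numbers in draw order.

Selection 1: 148
Selection 2: 148 + 21 = 169
Selection 3: 169 + 21 = 190
Selection 4: 190 + 21 = 211
Selection 5: 211 + 21 = 232 → 232 − 224 = 8
Selection 6: 8 + 21 = 29
Selection 7: 29 + 21 = 50
Selection 8: 50 + 21 = 71
Selection 9: 71 + 21 = 92
Selection 10: 92 + 21 = 113

148, 169, 190, 211, 8, 29, 50, 71, 92, 113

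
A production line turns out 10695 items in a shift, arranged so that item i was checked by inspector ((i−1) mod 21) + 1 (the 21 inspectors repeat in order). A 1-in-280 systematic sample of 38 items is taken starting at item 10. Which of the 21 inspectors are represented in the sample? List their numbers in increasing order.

3, 10, 17

Consecutive selections differ by k = 280, so their inspector numbers differ by 280 mod 21 = 7.
gcd(280, 21) = 7, so the sample visits 21/7 = 3 distinct residues mod 21.
Start 10 is inspector 10; the inspectors hit are 3, 10, 17.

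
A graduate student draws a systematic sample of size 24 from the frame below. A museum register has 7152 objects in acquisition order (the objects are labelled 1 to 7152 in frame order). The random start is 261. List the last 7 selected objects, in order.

5327, 5625, 5923, 6221, 6519, 6817, 7115

k = N/n = 7152/24 = 298
18th selection = 261 + 17×298 = 5327
19th: 5327 + 298 = 5625
20th: 5625 + 298 = 5923
21st: 5923 + 298 = 6221
22nd: 6221 + 298 = 6519
23rd: 6519 + 298 = 6817
24th: 6817 + 298 = 7115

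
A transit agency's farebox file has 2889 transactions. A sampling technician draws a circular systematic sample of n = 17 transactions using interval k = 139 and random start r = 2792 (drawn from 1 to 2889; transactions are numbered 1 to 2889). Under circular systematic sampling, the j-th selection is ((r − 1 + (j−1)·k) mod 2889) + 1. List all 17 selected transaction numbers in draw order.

Selection 1: 2792
Selection 2: 2792 + 139 = 2931 → 2931 − 2889 = 42
Selection 3: 42 + 139 = 181
Selection 4: 181 + 139 = 320
Selection 5: 320 + 139 = 459
Selection 6: 459 + 139 = 598
Selection 7: 598 + 139 = 737
Selection 8: 737 + 139 = 876
Selection 9: 876 + 139 = 1015
Selection 10: 1015 + 139 = 1154
Selection 11: 1154 + 139 = 1293
Selection 12: 1293 + 139 = 1432
Selection 13: 1432 + 139 = 1571
Selection 14: 1571 + 139 = 1710
Selection 15: 1710 + 139 = 1849
Selection 16: 1849 + 139 = 1988
Selection 17: 1988 + 139 = 2127

2792, 42, 181, 320, 459, 598, 737, 876, 1015, 1154, 1293, 1432, 1571, 1710, 1849, 1988, 2127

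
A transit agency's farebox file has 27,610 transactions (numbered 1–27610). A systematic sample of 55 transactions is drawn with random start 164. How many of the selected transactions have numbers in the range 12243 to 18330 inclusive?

12

k = 27610/55 = 502
First selection ≥ 12243: 164 + ⌈(12243−164)/502⌉·502 = 164 + 25×502 = 12714
Last selection ≤ 18330: 164 + ⌊(18330−164)/502⌋·502 = 164 + 36×502 = 18236
Count = 36 − 25 + 1 = 12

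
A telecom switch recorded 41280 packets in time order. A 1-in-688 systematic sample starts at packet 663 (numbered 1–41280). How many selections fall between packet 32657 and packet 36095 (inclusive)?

k = 688
First selection ≥ 32657: 663 + ⌈(32657−663)/688⌉·688 = 663 + 47×688 = 32999
Last selection ≤ 36095: 663 + ⌊(36095−663)/688⌋·688 = 663 + 51×688 = 35751
Count = 51 − 47 + 1 = 5

5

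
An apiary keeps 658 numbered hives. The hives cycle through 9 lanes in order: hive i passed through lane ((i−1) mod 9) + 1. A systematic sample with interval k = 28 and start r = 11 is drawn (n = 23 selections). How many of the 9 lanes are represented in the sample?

9

Consecutive selections differ by k = 28, so their lane numbers differ by 28 mod 9 = 1.
gcd(28, 9) = 1, so the sample visits 9/1 = 9 distinct residues mod 9.
Start 11 is lane 2; the lanes hit are 1, 2, 3, 4, 5, 6, 7, 8, 9.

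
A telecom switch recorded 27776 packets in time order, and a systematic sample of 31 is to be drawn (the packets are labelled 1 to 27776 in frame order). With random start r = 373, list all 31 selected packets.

k = N/n = 27776/31 = 896
packet 1: 373
packet 2: 373 + 896 = 1269
packet 3: 1269 + 896 = 2165
packet 4: 2165 + 896 = 3061
packet 5: 3061 + 896 = 3957
packet 6: 3957 + 896 = 4853
packet 7: 4853 + 896 = 5749
packet 8: 5749 + 896 = 6645
packet 9: 6645 + 896 = 7541
packet 10: 7541 + 896 = 8437
packet 11: 8437 + 896 = 9333
packet 12: 9333 + 896 = 10229
packet 13: 10229 + 896 = 11125
packet 14: 11125 + 896 = 12021
packet 15: 12021 + 896 = 12917
packet 16: 12917 + 896 = 13813
packet 17: 13813 + 896 = 14709
packet 18: 14709 + 896 = 15605
packet 19: 15605 + 896 = 16501
packet 20: 16501 + 896 = 17397
packet 21: 17397 + 896 = 18293
packet 22: 18293 + 896 = 19189
packet 23: 19189 + 896 = 20085
packet 24: 20085 + 896 = 20981
packet 25: 20981 + 896 = 21877
packet 26: 21877 + 896 = 22773
packet 27: 22773 + 896 = 23669
packet 28: 23669 + 896 = 24565
packet 29: 24565 + 896 = 25461
packet 30: 25461 + 896 = 26357
packet 31: 26357 + 896 = 27253

373, 1269, 2165, 3061, 3957, 4853, 5749, 6645, 7541, 8437, 9333, 10229, 11125, 12021, 12917, 13813, 14709, 15605, 16501, 17397, 18293, 19189, 20085, 20981, 21877, 22773, 23669, 24565, 25461, 26357, 27253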